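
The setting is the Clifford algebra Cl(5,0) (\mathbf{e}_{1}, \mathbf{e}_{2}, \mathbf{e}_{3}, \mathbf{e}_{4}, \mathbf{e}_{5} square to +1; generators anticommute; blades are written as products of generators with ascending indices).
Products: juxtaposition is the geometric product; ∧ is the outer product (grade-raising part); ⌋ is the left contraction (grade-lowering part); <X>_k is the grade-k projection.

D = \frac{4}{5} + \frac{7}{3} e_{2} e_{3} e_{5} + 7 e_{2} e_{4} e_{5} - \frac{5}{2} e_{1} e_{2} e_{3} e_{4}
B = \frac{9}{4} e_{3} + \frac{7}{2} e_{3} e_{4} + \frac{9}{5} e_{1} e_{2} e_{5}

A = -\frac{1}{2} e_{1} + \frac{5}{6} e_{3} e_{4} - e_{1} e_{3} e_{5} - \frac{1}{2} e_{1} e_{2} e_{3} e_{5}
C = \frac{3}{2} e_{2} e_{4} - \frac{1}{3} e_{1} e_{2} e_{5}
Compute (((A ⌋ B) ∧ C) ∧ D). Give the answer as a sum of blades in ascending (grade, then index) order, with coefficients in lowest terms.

step 1: -\frac{35}{12} - \frac{9}{10} e_{2} e_{5}
step 2: -\frac{35}{8} e_{2} e_{4} + \frac{35}{36} e_{1} e_{2} e_{5}
step 3: -\frac{7}{2} e_{2} e_{4} + \frac{7}{9} e_{1} e_{2} e_{5}
Answer: -\frac{7}{2} e_{2} e_{4} + \frac{7}{9} e_{1} e_{2} e_{5}


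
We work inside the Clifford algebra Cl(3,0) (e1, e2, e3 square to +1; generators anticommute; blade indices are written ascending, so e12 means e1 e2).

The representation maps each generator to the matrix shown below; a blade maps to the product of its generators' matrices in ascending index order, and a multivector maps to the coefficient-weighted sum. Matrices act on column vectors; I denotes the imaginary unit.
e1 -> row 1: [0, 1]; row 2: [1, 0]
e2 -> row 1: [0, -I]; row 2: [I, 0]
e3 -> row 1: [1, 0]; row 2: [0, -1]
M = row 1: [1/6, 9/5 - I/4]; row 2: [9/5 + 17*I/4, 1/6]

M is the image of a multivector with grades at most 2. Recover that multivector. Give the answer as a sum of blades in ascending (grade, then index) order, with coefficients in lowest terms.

Method: 1, rho(e1), rho(e2), rho(e3) form a trace-orthogonal basis of the 2x2 complex matrices (tr(X Y) = 2 if X = Y, else 0), so M = m0*1 + m1*rho(e1) + m2*rho(e2) + m3*rho(e3) with m0 = tr(M)/2 = 1/6, m1 = tr(M rho(e1))/2 = 9/5 + 2*I, m2 = tr(M rho(e2))/2 = 9/4, m3 = tr(M rho(e3))/2 = 0.
Multiplying table entries, the bivector images are rho(e12) = I*rho(e3), rho(e13) = -I*rho(e2), rho(e23) = I*rho(e1); with real blade coefficients the real parts of m0..m3 are the coefficients of 1, e1, e2, e3 and the imaginary parts give the bivectors (e23: Im m1, e13: -Im m2, e12: Im m3).
Answer: 1/6 + 9/5*e1 + 9/4*e2 + 2*e23


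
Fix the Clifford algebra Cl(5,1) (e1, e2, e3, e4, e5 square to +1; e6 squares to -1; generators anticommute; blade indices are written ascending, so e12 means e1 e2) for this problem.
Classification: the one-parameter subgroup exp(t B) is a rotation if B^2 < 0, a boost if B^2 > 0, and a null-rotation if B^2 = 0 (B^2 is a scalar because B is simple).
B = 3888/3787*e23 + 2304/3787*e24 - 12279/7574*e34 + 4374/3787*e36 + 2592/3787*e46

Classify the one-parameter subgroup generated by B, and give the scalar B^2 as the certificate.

B^2 term by term: the squares give (3888/3787)^2*(e23)^2 + (2304/3787)^2*(e24)^2 + (-12279/7574)^2*(e34)^2 + (4374/3787)^2*(e36)^2 + (2592/3787)^2*(e46)^2 = 15116544/14341369*(-1) + 5308416/14341369*(-1) + 150773841/57365476*(-1) + 19131876/14341369*(+1) + 6718464/14341369*(+1) = -9/4 (each basis 2-blade squares to minus the product of its generators' squares); cross terms between blades sharing an index anticommute and cancel; the commuting (index-disjoint) pairs give grade-4 terms 2*c*c'*(blade product), which cancel blade by blade — e2346: 20155392/14341369 - 20155392/14341369 = 0 — confirming B is simple. So B^2 = -9/4.
Answer: rotation, certificate B^2 = -9/4. No conjugation can change B^2 = -9/4; the sign gives the class.


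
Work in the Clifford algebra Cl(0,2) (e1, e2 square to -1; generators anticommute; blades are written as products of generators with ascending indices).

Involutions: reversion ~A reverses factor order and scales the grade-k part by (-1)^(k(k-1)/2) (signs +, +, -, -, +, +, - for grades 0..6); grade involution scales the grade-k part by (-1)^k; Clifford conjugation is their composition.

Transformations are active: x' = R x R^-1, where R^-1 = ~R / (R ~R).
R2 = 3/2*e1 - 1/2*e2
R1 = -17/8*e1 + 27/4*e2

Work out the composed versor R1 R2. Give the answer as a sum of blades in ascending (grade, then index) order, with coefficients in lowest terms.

Distribute over the terms of R1 (each basis-blade product reordered to ascending indices, repeated generators contracted through their squares):
(-17/8*e1) R2 = 51/16 + 17/16*e1 e2
(27/4*e2) R2 = 27/8 - 81/8*e1 e2
Summing the partial products and collecting blades:
Answer: 105/16 - 145/16*e1 e2


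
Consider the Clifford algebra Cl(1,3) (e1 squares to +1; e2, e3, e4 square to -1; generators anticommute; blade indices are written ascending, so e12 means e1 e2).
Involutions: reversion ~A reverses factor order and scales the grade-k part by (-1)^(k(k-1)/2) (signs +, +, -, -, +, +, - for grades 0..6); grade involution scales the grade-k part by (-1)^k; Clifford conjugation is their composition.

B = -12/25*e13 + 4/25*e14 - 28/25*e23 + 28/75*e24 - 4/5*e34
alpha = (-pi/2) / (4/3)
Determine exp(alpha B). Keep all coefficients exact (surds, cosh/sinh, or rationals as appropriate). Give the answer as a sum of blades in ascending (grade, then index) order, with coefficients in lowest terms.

B^2 term by term: the squares give (-12/25)^2*(e13)^2 + (4/25)^2*(e14)^2 + (-28/25)^2*(e23)^2 + (28/75)^2*(e24)^2 + (-4/5)^2*(e34)^2 = 144/625*(+1) + 16/625*(+1) + 784/625*(-1) + 784/5625*(-1) + 16/25*(-1) = -16/9 (each basis 2-blade squares to minus the product of its generators' squares); cross terms between blades sharing an index anticommute and cancel; the commuting (index-disjoint) pairs give grade-4 terms 2*c*c'*(blade product), which cancel blade by blade — e1234: 224/625 - 224/625 = 0 — confirming B is simple. So B^2 = -16/9.
B^2 = -16/9 — the negative square puts this in the circular regime; l = 4/3, alpha*l = -pi/2, so exp(alpha B) = cos(-pi/2) + (sin(-pi/2)/(4/3))*B = 0 + (-3/4)*B.
Answer: 9/25*e13 - 3/25*e14 + 21/25*e23 - 7/25*e24 + 3/5*e34


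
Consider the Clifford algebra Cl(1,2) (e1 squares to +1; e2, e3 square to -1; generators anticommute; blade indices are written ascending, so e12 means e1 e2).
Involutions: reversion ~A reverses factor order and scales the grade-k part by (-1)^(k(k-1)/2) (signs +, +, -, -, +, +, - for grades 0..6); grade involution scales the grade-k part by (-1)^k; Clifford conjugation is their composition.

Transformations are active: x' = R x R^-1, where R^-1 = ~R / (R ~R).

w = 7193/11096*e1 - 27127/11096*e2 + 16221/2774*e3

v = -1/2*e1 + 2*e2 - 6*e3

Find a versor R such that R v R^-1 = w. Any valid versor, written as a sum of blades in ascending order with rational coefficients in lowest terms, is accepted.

Here q(v) = q(w) = -159/4; the classical choice R = v + w = 1645/11096*e1 - 4935/11096*e2 - 423/2774*e3 then realises v -> w under the sandwich.
Answer: 1645/11096*e1 - 4935/11096*e2 - 423/2774*e3


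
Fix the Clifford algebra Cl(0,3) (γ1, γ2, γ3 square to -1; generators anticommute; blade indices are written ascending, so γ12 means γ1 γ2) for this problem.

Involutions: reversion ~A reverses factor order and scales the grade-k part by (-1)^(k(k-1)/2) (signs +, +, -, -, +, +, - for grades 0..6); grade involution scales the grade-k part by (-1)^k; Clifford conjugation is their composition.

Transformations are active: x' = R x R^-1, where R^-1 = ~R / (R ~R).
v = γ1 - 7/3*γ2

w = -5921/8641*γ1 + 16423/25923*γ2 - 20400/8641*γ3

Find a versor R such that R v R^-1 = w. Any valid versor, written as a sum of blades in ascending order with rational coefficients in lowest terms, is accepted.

Here q(v) = q(w) = -58/9; the classical choice R = v + w = 2720/8641*γ1 - 14688/8641*γ2 - 20400/8641*γ3 then realises v -> w under the sandwich.
Answer: 2720/8641*γ1 - 14688/8641*γ2 - 20400/8641*γ3


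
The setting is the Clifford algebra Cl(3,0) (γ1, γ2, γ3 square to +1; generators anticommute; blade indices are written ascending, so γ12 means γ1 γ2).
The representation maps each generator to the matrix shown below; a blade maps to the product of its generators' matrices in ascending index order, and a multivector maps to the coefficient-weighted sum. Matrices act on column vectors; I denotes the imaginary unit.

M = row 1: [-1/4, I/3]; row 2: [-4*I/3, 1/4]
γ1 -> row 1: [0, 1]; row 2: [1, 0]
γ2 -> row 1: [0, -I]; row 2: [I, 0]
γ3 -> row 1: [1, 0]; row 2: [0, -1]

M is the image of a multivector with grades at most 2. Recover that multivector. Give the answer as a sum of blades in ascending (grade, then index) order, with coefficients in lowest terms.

Method: 1, rho(γ1), rho(γ2), rho(γ3) form a trace-orthogonal basis of the 2x2 complex matrices (tr(X Y) = 2 if X = Y, else 0), so M = m0*1 + m1*rho(γ1) + m2*rho(γ2) + m3*rho(γ3) with m0 = tr(M)/2 = 0, m1 = tr(M rho(γ1))/2 = -I/2, m2 = tr(M rho(γ2))/2 = -5/6, m3 = tr(M rho(γ3))/2 = -1/4.
Multiplying table entries, the bivector images are rho(γ12) = I*rho(γ3), rho(γ13) = -I*rho(γ2), rho(γ23) = I*rho(γ1); with real blade coefficients the real parts of m0..m3 are the coefficients of 1, γ1, γ2, γ3 and the imaginary parts give the bivectors (γ23: Im m1, γ13: -Im m2, γ12: Im m3).
Answer: -5/6*γ2 - 1/4*γ3 - 1/2*γ23


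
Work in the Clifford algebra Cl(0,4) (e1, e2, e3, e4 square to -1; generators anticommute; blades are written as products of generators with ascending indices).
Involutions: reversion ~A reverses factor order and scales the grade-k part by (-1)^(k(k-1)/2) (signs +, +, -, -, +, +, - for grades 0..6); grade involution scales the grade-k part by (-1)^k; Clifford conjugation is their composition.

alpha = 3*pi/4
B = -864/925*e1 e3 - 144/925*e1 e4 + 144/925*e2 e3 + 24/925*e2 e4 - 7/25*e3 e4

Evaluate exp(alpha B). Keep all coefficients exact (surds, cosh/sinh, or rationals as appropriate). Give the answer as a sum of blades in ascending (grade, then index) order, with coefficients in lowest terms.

B^2 term by term: the squares give (-864/925)^2*(e1 e3)^2 + (-144/925)^2*(e1 e4)^2 + (144/925)^2*(e2 e3)^2 + (24/925)^2*(e2 e4)^2 + (-7/25)^2*(e3 e4)^2 = 746496/855625*(-1) + 20736/855625*(-1) + 20736/855625*(-1) + 576/855625*(-1) + 49/625*(-1) = -1 (each basis 2-blade squares to minus the product of its generators' squares); cross terms between blades sharing an index anticommute and cancel; the commuting (index-disjoint) pairs give grade-4 terms 2*c*c'*(blade product), which cancel blade by blade — e1 e2 e3 e4: 41472/855625 - 41472/855625 = 0 — confirming B is simple. So B^2 = -1.
B^2 = -1 — since the square is negative, the closed form is circular: l = 1, alpha*l = 3*pi/4, so exp(alpha B) = cos(3*pi/4) + (sin(3*pi/4)/1)*B = -sqrt(2)/2 + (sqrt(2)/2)*B.
Answer: -sqrt(2)/2 - 432*sqrt(2)/925*e1 e3 - 72*sqrt(2)/925*e1 e4 + 72*sqrt(2)/925*e2 e3 + 12*sqrt(2)/925*e2 e4 - 7*sqrt(2)/50*e3 e4


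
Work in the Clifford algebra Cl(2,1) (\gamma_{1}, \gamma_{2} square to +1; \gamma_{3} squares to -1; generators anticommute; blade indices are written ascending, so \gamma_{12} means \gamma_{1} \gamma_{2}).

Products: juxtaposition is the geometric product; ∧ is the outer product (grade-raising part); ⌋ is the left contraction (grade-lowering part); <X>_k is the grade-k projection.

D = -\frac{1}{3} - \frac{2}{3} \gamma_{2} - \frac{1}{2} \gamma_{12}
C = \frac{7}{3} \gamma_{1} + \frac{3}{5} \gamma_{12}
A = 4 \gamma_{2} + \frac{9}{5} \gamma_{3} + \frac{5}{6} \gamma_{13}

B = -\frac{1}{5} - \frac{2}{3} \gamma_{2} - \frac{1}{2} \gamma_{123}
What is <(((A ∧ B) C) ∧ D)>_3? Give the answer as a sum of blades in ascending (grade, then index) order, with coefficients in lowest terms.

step 1: -\frac{4}{5} \gamma_{2} - \frac{9}{25} \gamma_{3} - \frac{1}{6} \gamma_{13} + \frac{6}{5} \gamma_{23} + \frac{5}{9} \gamma_{123}
step 2: \frac{12}{25} \gamma_{1} + \frac{1}{18} \gamma_{3} + \frac{28}{15} \gamma_{12} + \frac{3}{25} \gamma_{13} + \frac{323}{270} \gamma_{23} + \frac{323}{125} \gamma_{123}
step 3: -\frac{4}{25} \gamma_{1} - \frac{1}{54} \gamma_{3} - \frac{212}{225} \gamma_{12} - \frac{1}{25} \gamma_{13} - \frac{293}{810} \gamma_{23} - \frac{3641}{4500} \gamma_{123}
step 4: -\frac{3641}{4500} \gamma_{123}
Answer: -\frac{3641}{4500} \gamma_{123}


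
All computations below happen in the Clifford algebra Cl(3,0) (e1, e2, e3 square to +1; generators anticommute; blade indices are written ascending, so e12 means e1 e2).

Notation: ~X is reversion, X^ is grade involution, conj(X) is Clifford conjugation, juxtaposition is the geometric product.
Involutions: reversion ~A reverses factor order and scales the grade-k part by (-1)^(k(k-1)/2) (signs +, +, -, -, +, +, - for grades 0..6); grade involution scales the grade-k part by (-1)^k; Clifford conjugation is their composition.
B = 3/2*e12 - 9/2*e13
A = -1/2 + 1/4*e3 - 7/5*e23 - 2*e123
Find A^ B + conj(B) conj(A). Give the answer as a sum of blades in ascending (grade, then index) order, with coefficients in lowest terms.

first term: -9/8*e1 - 9*e2 - 3*e3 + 111/20*e12 + 87/20*e13 - 3/8*e123
second term: -9/8*e1 - 9*e2 - 3*e3 - 111/20*e12 - 87/20*e13 + 3/8*e123
Answer: -9/4*e1 - 18*e2 - 6*e3


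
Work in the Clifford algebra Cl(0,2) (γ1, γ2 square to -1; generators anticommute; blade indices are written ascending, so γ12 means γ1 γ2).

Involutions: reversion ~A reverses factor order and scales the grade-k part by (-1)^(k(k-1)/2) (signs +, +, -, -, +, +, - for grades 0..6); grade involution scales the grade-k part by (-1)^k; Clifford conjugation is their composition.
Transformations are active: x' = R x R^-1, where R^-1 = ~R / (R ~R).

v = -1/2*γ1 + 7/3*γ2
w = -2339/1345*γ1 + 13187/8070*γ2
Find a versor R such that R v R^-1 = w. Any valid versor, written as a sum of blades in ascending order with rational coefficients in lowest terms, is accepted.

The midline construction: v and w both square to -205/36, so reflecting in their sum -6023/2690*γ1 + 32017/8070*γ2 exchanges them.
Answer: -6023/2690*γ1 + 32017/8070*γ2


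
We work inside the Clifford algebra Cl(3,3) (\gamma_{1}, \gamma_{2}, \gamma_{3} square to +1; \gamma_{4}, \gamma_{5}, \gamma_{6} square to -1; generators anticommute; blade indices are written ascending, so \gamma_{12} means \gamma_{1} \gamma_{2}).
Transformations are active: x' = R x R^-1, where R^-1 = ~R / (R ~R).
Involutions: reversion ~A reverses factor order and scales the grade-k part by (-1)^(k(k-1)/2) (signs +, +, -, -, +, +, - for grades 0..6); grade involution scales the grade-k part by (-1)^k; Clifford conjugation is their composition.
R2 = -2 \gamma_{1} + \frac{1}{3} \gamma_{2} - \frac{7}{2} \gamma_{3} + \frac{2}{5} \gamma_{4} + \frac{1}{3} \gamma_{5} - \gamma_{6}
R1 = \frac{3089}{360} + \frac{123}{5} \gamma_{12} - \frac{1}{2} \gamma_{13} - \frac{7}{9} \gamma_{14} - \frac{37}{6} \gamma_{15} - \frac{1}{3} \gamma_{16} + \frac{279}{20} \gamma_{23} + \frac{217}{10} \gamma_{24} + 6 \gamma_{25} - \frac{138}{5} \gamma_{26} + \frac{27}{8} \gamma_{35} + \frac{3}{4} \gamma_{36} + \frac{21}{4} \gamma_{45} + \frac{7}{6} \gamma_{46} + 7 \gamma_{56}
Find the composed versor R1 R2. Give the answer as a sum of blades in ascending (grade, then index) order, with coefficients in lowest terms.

Distribute over the terms of R2 (each basis-blade product reordered to ascending indices, repeated generators contracted through their squares):
R1 (-2 \gamma_{1}) = -\frac{3089}{180} \gamma_{1} + \frac{246}{5} \gamma_{2} - \gamma_{3} - \frac{14}{9} \gamma_{4} - \frac{37}{3} \gamma_{5} - \frac{2}{3} \gamma_{6} - \frac{279}{10} \gamma_{123} - \frac{217}{5} \gamma_{124} - 12 \gamma_{125} + \frac{276}{5} \gamma_{126} - \frac{27}{4} \gamma_{135} - \frac{3}{2} \gamma_{136} - \frac{21}{2} \gamma_{145} - \frac{7}{3} \gamma_{146} - 14 \gamma_{156}
R1 (\frac{1}{3} \gamma_{2}) = \frac{41}{5} \gamma_{1} + \frac{3089}{1080} \gamma_{2} - \frac{93}{20} \gamma_{3} - \frac{217}{30} \gamma_{4} - 2 \gamma_{5} + \frac{46}{5} \gamma_{6} + \frac{1}{6} \gamma_{123} + \frac{7}{27} \gamma_{124} + \frac{37}{18} \gamma_{125} + \frac{1}{9} \gamma_{126} + \frac{9}{8} \gamma_{235} + \frac{1}{4} \gamma_{236} + \frac{7}{4} \gamma_{245} + \frac{7}{18} \gamma_{246} + \frac{7}{3} \gamma_{256}
R1 (-\frac{7}{2} \gamma_{3}) = \frac{7}{4} \gamma_{1} - \frac{1953}{40} \gamma_{2} - \frac{21623}{720} \gamma_{3} + \frac{189}{16} \gamma_{5} + \frac{21}{8} \gamma_{6} - \frac{861}{10} \gamma_{123} - \frac{49}{18} \gamma_{134} - \frac{259}{12} \gamma_{135} - \frac{7}{6} \gamma_{136} + \frac{1519}{20} \gamma_{234} + 21 \gamma_{235} - \frac{483}{5} \gamma_{236} - \frac{147}{8} \gamma_{345} - \frac{49}{12} \gamma_{346} - \frac{49}{2} \gamma_{356}
R1 (\frac{2}{5} \gamma_{4}) = \frac{14}{45} \gamma_{1} - \frac{217}{25} \gamma_{2} + \frac{3089}{900} \gamma_{4} + \frac{21}{10} \gamma_{5} + \frac{7}{15} \gamma_{6} + \frac{246}{25} \gamma_{124} - \frac{1}{5} \gamma_{134} + \frac{37}{15} \gamma_{145} + \frac{2}{15} \gamma_{146} + \frac{279}{50} \gamma_{234} - \frac{12}{5} \gamma_{245} + \frac{276}{25} \gamma_{246} - \frac{27}{20} \gamma_{345} - \frac{3}{10} \gamma_{346} + \frac{14}{5} \gamma_{456}
R1 (\frac{1}{3} \gamma_{5}) = \frac{37}{18} \gamma_{1} - 2 \gamma_{2} - \frac{9}{8} \gamma_{3} - \frac{7}{4} \gamma_{4} + \frac{3089}{1080} \gamma_{5} + \frac{7}{3} \gamma_{6} + \frac{41}{5} \gamma_{125} - \frac{1}{6} \gamma_{135} - \frac{7}{27} \gamma_{145} + \frac{1}{9} \gamma_{156} + \frac{93}{20} \gamma_{235} + \frac{217}{30} \gamma_{245} + \frac{46}{5} \gamma_{256} - \frac{1}{4} \gamma_{356} - \frac{7}{18} \gamma_{456}
R1 (-\gamma_{6}) = -\frac{1}{3} \gamma_{1} - \frac{138}{5} \gamma_{2} + \frac{3}{4} \gamma_{3} + \frac{7}{6} \gamma_{4} + 7 \gamma_{5} - \frac{3089}{360} \gamma_{6} - \frac{123}{5} \gamma_{126} + \frac{1}{2} \gamma_{136} + \frac{7}{9} \gamma_{146} + \frac{37}{6} \gamma_{156} - \frac{279}{20} \gamma_{236} - \frac{217}{10} \gamma_{246} - 6 \gamma_{256} - \frac{27}{8} \gamma_{356} - \frac{21}{4} \gamma_{456}
Summing the partial products and collecting blades:
Answer: -\frac{233}{45} \gamma_{1} - \frac{94621}{2700} \gamma_{2} - \frac{25961}{720} \gamma_{3} - \frac{297}{50} \gamma_{4} + \frac{20389}{2160} \gamma_{5} + \frac{242}{45} \gamma_{6} - \frac{683}{6} \gamma_{123} - \frac{22478}{675} \gamma_{124} - \frac{157}{90} \gamma_{125} + \frac{1382}{45} \gamma_{126} - \frac{263}{90} \gamma_{134} - \frac{57}{2} \gamma_{135} - \frac{13}{6} \gamma_{136} - \frac{2239}{270} \gamma_{145} - \frac{64}{45} \gamma_{146} - \frac{139}{18} \gamma_{156} + \frac{8153}{100} \gamma_{234} + \frac{1071}{40} \gamma_{235} - \frac{1103}{10} \gamma_{236} + \frac{79}{12} \gamma_{245} - \frac{2311}{225} \gamma_{246} + \frac{83}{15} \gamma_{256} - \frac{789}{40} \gamma_{345} - \frac{263}{60} \gamma_{346} - \frac{225}{8} \gamma_{356} - \frac{511}{180} \gamma_{456}


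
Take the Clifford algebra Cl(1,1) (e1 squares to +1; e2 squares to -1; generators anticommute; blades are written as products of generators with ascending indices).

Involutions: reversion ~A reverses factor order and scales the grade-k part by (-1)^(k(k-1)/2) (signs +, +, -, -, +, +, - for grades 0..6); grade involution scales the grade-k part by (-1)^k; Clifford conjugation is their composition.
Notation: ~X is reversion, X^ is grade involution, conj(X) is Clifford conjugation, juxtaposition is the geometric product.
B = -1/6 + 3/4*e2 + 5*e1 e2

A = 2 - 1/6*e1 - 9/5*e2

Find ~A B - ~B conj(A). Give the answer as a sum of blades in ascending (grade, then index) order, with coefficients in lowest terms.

first term: 61/60 - 323/36*e1 + 29/30*e2 + 79/8*e1 e2
second term: -101/60 + 323/36*e1 + 61/30*e2 - 81/8*e1 e2
Answer: 27/10 - 323/18*e1 - 16/15*e2 + 20*e1 e2


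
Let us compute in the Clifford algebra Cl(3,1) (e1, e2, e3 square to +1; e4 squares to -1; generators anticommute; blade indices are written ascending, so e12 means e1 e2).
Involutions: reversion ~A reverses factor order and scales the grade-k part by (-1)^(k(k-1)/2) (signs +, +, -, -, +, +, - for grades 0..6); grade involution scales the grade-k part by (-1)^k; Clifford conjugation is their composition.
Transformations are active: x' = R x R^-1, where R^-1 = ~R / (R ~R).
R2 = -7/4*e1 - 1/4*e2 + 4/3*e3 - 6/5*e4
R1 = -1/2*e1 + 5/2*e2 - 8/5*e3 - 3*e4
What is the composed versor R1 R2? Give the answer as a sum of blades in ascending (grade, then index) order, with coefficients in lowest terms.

Distribute over the terms of R1 (each basis-blade product reordered to ascending indices, repeated generators contracted through their squares):
(-1/2*e1) R2 = 7/8 + 1/8*e12 - 2/3*e13 + 3/5*e14
(5/2*e2) R2 = -5/8 + 35/8*e12 + 10/3*e23 - 3*e24
(-8/5*e3) R2 = -32/15 - 14/5*e13 - 2/5*e23 + 48/25*e34
(-3*e4) R2 = -18/5 - 21/4*e14 - 3/4*e24 + 4*e34
Summing the partial products and collecting blades:
Answer: -329/60 + 9/2*e12 - 52/15*e13 - 93/20*e14 + 44/15*e23 - 15/4*e24 + 148/25*e34


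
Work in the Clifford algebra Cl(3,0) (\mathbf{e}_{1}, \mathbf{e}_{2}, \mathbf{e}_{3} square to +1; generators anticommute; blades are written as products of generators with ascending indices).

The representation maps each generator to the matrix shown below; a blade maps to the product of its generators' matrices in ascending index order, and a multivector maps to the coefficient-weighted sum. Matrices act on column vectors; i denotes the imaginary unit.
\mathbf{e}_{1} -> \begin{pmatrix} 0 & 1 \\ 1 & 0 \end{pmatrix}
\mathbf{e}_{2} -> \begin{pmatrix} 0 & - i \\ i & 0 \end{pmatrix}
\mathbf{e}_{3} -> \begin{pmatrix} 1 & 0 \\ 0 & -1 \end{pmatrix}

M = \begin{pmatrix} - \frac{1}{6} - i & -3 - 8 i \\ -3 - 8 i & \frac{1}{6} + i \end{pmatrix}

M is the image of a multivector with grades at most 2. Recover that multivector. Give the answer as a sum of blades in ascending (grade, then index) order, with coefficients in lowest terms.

Method: 1, rho(e_{1}), rho(e_{2}), rho(e_{3}) form a trace-orthogonal basis of the 2x2 complex matrices (tr(X Y) = 2 if X = Y, else 0), so M = m0*1 + m1*rho(e_{1}) + m2*rho(e_{2}) + m3*rho(e_{3}) with m0 = tr(M)/2 = 0, m1 = tr(M rho(e_{1}))/2 = -3 - 8 i, m2 = tr(M rho(e_{2}))/2 = 0, m3 = tr(M rho(e_{3}))/2 = - \frac{1}{6} - i.
Multiplying table entries, the bivector images are rho(e_{1} e_{2}) = i*rho(e_{3}), rho(e_{1} e_{3}) = -i*rho(e_{2}), rho(e_{2} e_{3}) = i*rho(e_{1}); with real blade coefficients the real parts of m0..m3 are the coefficients of 1, e_{1}, e_{2}, e_{3} and the imaginary parts give the bivectors (e_{2} e_{3}: Im m1, e_{1} e_{3}: -Im m2, e_{1} e_{2}: Im m3).
Answer: -3 e_{1} - \frac{1}{6} e_{3} - e_{1} e_{2} - 8 e_{2} e_{3}


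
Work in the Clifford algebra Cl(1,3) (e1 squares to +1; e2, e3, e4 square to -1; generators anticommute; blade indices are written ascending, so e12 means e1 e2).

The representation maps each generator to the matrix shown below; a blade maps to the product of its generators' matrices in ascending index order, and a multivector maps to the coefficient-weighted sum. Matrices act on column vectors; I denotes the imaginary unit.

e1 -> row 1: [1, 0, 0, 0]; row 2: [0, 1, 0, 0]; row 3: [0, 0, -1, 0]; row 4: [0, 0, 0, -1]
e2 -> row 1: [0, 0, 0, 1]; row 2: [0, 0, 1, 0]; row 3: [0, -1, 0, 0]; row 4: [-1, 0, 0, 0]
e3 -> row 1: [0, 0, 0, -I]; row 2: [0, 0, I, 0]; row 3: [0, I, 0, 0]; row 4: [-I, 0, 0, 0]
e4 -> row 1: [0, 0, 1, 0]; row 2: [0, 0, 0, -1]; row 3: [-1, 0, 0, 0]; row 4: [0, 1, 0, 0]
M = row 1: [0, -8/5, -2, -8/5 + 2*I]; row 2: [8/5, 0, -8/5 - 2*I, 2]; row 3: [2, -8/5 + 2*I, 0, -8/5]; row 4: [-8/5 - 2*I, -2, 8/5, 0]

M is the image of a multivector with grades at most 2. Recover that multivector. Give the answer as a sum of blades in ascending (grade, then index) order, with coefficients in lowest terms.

Method: the blade images are trace-orthogonal — tr(rho(e_A) rho(e_B)^-1) = 4 if A = B and 0 otherwise — and rho(e_A)^-1 = (e_A)^2 * rho(e_A) with (e_A)^2 = +1 or -1, so the coefficient of e_A in the preimage is (e_A)^2 * tr(M rho(e_A))/4.
Nonzero projections over blades of grade <= 2: e4: (e4)^2 = -1, tr(M rho(e4)) = 8, coefficient -2; e12: (e12)^2 = +1, tr(M rho(e12)) = -32/5, coefficient -8/5; e13: (e13)^2 = +1, tr(M rho(e13)) = -8, coefficient -2; e24: (e24)^2 = -1, tr(M rho(e24)) = 32/5, coefficient -8/5. Every other blade of grade <= 2 projects to 0.
Answer: -2*e4 - 8/5*e12 - 2*e13 - 8/5*e24


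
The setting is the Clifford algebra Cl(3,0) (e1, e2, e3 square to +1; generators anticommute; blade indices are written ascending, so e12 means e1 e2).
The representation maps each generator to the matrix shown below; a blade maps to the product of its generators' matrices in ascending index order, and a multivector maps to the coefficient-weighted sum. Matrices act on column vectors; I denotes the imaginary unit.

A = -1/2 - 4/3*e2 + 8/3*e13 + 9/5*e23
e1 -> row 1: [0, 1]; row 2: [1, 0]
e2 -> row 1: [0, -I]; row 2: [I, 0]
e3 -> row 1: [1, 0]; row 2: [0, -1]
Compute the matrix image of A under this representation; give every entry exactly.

Bivector images (products of the table entries): rho(e13) = rho(e1)rho(e3) = row 1: [0, -1]; row 2: [1, 0]; rho(e23) = rho(e2)rho(e3) = row 1: [0, I]; row 2: [I, 0].
M = (-1/2)*1 + (-4/3)*rho(e2) + (8/3)*rho(e13) + (9/5)*rho(e23), summed entrywise (1 is the identity matrix):
Answer: row 1: [-1/2, -8/3 + 47*I/15]; row 2: [8/3 + 7*I/15, -1/2]


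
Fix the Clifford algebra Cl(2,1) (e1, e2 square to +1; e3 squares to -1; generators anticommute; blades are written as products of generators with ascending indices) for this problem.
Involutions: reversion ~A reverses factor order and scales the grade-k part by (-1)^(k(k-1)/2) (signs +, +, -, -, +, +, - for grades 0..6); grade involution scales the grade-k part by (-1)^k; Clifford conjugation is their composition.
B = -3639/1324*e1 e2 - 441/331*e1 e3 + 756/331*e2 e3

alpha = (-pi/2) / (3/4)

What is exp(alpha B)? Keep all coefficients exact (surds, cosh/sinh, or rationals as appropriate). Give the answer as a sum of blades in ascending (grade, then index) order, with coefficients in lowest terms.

B^2 term by term: the squares give (-3639/1324)^2*(e1 e2)^2 + (-441/331)^2*(e1 e3)^2 + (756/331)^2*(e2 e3)^2 = 13242321/1752976*(-1) + 194481/109561*(+1) + 571536/109561*(+1) = -9/16 (each basis 2-blade squares to minus the product of its generators' squares); cross terms between blades sharing an index anticommute and cancel. So B^2 = -9/16.
B^2 = -9/16 — since the square is negative, the closed form is circular: l = 3/4, alpha*l = -pi/2, so exp(alpha B) = cos(-pi/2) + (sin(-pi/2)/(3/4))*B = 0 + (-4/3)*B.
Answer: 1213/331*e1 e2 + 588/331*e1 e3 - 1008/331*e2 e3


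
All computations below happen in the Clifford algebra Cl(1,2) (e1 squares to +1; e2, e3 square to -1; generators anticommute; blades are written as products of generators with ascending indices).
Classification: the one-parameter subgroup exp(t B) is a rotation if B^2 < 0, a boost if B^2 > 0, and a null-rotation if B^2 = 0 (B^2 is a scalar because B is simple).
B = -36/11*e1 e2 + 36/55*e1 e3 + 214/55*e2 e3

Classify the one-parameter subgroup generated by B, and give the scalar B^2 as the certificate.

B^2 term by term: the squares give (-36/11)^2*(e1 e2)^2 + (36/55)^2*(e1 e3)^2 + (214/55)^2*(e2 e3)^2 = 1296/121*(+1) + 1296/3025*(+1) + 45796/3025*(-1) = -4 (each basis 2-blade squares to minus the product of its generators' squares); cross terms between blades sharing an index anticommute and cancel. So B^2 = -4.
Answer: rotation, certificate B^2 = -4. Note: conjugating B changes its blade decomposition but never the scalar B^2 = -4, whose sign settles the classification.


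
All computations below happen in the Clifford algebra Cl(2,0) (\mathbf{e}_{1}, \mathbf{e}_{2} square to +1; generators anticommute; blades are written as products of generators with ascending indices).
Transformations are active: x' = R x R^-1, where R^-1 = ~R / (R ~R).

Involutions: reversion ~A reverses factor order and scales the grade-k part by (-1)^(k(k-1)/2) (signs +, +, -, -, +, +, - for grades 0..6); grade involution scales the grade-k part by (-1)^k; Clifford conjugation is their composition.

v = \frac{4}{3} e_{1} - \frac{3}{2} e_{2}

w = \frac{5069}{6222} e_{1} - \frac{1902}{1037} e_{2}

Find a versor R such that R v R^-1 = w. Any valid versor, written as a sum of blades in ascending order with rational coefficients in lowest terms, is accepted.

A norm check does it: q(v) = q(w) = \frac{145}{36}, hence R = v + w = \frac{4455}{2074} e_{1} - \frac{6915}{2074} e_{2} realises the map — parallel part kept, (v - w)/2 negated, v carried to w.
Answer: \frac{4455}{2074} e_{1} - \frac{6915}{2074} e_{2}


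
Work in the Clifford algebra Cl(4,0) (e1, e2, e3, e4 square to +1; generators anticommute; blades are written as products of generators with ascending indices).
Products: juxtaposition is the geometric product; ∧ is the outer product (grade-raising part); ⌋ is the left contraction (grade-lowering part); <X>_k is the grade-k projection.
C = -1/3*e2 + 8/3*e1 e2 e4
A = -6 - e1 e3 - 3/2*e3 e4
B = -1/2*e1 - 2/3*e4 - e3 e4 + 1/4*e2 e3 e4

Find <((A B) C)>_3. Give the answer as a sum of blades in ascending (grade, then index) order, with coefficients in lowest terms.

step 1: -3/2 + 3*e1 + 3/8*e2 + 1/2*e3 + 4*e4 + e1 e4 + 6*e3 e4 + 1/4*e1 e2 e4 + 17/12*e1 e3 e4 - 3/2*e2 e3 e4
step 2: -19/24 + 19/6*e2 + 29/3*e1 e2 + 4*e1 e3 - 11/12*e1 e4 + 71/18*e2 e3 + 28/3*e2 e4 + 1/2*e3 e4 + 16*e1 e2 e3 - 11/3*e1 e2 e4 - 2*e2 e3 e4 + 31/36*e1 e2 e3 e4
step 3: 16*e1 e2 e3 - 11/3*e1 e2 e4 - 2*e2 e3 e4
Answer: 16*e1 e2 e3 - 11/3*e1 e2 e4 - 2*e2 e3 e4


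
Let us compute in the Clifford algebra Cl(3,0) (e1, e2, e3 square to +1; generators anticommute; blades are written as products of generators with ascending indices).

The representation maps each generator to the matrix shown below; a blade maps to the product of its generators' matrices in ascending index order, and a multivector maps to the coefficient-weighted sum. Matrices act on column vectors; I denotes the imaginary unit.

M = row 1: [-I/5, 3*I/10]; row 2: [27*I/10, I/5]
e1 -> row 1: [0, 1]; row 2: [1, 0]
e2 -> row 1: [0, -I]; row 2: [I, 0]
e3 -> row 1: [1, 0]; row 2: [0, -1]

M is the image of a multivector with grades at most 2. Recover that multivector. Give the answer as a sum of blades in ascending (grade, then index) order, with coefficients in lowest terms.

Method: 1, rho(e1), rho(e2), rho(e3) form a trace-orthogonal basis of the 2x2 complex matrices (tr(X Y) = 2 if X = Y, else 0), so M = m0*1 + m1*rho(e1) + m2*rho(e2) + m3*rho(e3) with m0 = tr(M)/2 = 0, m1 = tr(M rho(e1))/2 = 3*I/2, m2 = tr(M rho(e2))/2 = 6/5, m3 = tr(M rho(e3))/2 = -I/5.
Multiplying table entries, the bivector images are rho(e1 e2) = I*rho(e3), rho(e1 e3) = -I*rho(e2), rho(e2 e3) = I*rho(e1); with real blade coefficients the real parts of m0..m3 are the coefficients of 1, e1, e2, e3 and the imaginary parts give the bivectors (e2 e3: Im m1, e1 e3: -Im m2, e1 e2: Im m3).
Answer: 6/5*e2 - 1/5*e1 e2 + 3/2*e2 e3


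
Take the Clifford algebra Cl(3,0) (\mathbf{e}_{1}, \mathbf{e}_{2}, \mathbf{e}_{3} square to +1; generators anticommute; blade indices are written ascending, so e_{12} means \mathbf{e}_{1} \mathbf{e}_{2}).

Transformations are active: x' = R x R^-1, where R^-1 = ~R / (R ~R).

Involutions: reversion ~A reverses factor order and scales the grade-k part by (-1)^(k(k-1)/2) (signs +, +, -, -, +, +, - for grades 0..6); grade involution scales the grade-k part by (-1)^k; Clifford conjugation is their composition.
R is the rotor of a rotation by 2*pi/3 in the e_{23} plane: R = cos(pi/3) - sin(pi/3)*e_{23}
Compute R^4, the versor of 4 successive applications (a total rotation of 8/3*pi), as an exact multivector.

The rotor phase is half the rotation angle and phases add under composition, so 4 steps in the e_{23} plane accumulate phase 4*(pi/3) = \frac{4 \pi}{3}: R^4 = cos(\frac{4 \pi}{3}) - sin(\frac{4 \pi}{3})*e_{23}.
cos(\frac{4 \pi}{3}) = - \frac{1}{2} and sin(\frac{4 \pi}{3}) = - \frac{\sqrt{3}}{2}, so R^4 = -\frac{1}{2} + \frac{\sqrt{3}}{2} e_{23}. The net rotation is 2/3*pi (after discarding 1 full turn, each of which contributes a factor -1 to the rotor); the rotor keeps the half-angle phase exactly.
Answer: -\frac{1}{2} + \frac{\sqrt{3}}{2} e_{23}


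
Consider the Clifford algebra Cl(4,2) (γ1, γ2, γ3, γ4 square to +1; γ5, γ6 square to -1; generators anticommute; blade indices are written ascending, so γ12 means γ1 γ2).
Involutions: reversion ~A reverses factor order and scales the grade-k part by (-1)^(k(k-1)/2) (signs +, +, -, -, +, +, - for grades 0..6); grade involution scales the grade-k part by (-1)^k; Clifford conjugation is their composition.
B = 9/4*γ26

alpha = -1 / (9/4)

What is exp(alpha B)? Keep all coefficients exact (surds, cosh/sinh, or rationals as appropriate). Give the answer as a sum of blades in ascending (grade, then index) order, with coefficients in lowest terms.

B^2 = (9/4)^2*(γ26)^2 = 81/16*(+1) = 81/16 (a basis 2-blade squares to minus the product of its generators' squares).
B^2 = 81/16 — B^2 > 0, so the exponential closes hyperbolically: l = 9/4, alpha*l = -1, so exp(alpha B) = cosh(-1) + (sinh(-1)/(9/4))*B = cosh(1) + (-4*sinh(1)/9)*B.
Answer: cosh(1) - sinh(1)*γ26


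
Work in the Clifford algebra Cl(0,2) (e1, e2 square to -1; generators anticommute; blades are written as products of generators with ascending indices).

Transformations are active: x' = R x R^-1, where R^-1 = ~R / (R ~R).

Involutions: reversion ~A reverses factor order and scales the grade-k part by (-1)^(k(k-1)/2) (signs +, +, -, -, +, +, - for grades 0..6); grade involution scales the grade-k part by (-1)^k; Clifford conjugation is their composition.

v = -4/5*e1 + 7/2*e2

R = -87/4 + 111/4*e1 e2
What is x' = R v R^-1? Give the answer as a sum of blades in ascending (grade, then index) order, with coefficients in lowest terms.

~R = -87/4 - 111/4*e1 e2, and R ~R = 9945/8, so R^-1 = ~R / (9945/8).
R v = -3189/40*e1 - 3933/40*e2
Answer: 39667/11050*e1 - 328/5525*e2


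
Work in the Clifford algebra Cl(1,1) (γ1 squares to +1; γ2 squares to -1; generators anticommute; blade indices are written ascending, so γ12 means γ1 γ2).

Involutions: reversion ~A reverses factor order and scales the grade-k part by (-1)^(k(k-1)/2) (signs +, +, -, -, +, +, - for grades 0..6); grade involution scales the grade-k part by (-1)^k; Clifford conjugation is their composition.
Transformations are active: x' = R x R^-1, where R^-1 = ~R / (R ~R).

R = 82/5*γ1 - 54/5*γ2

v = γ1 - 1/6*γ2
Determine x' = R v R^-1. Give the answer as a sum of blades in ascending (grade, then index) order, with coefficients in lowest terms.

~R = 82/5*γ1 - 54/5*γ2, and R ~R = 3808/25, so R^-1 = ~R / (3808/25).
R v = 73/5 + 121/15*γ12
Answer: 2041/952*γ1 - 5437/2856*γ2


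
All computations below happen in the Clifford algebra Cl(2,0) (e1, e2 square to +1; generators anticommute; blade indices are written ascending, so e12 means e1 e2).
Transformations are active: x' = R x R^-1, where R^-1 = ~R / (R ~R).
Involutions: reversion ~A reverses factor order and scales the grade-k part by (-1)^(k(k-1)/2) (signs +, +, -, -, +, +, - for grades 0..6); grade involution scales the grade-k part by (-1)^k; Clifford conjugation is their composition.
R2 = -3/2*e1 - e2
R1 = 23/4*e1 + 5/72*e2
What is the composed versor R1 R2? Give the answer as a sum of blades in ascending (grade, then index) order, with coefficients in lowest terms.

Distribute over the terms of R1 (each basis-blade product reordered to ascending indices, repeated generators contracted through their squares):
(23/4*e1) R2 = -69/8 - 23/4*e12
(5/72*e2) R2 = -5/72 + 5/48*e12
Summing the partial products and collecting blades:
Answer: -313/36 - 271/48*e12


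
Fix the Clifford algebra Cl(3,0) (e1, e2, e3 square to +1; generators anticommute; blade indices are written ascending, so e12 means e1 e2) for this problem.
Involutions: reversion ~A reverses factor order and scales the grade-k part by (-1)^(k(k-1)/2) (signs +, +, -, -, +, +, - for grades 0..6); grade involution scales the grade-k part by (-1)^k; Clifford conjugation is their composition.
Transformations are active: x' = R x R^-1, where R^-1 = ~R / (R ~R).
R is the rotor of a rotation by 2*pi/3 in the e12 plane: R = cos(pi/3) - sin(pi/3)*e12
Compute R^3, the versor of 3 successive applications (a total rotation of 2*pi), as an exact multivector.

Half-angle bookkeeping: 3 applications in e12 add up to rotor phase 3*pi/3 = pi, so R^3 = cos(pi) - sin(pi)*e12.
cos(pi) = -1 and sin(pi) = 0, so R^3 = -1. The total rotation 2*pi is 1 full turn, so every vector returns to itself, yet the rotor is -1, on the OTHER sheet of the double cover (an odd number of 2*pi turns).
Answer: -1


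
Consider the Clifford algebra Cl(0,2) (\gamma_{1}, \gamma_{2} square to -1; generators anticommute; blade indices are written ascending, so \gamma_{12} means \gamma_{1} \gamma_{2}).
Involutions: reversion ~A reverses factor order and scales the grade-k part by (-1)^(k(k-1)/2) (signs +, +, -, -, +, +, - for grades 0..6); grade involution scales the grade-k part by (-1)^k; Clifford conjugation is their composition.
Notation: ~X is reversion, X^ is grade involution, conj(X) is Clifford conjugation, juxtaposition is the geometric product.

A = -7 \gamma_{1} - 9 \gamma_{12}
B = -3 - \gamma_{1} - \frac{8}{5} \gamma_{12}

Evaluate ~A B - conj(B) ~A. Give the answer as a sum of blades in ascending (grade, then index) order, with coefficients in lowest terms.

first term: \frac{37}{5} + 21 \gamma_{1} - \frac{101}{5} \gamma_{2} - 27 \gamma_{12}
second term: -\frac{37}{5} + 21 \gamma_{1} - \frac{101}{5} \gamma_{2} - 27 \gamma_{12}
Answer: \frac{74}{5}


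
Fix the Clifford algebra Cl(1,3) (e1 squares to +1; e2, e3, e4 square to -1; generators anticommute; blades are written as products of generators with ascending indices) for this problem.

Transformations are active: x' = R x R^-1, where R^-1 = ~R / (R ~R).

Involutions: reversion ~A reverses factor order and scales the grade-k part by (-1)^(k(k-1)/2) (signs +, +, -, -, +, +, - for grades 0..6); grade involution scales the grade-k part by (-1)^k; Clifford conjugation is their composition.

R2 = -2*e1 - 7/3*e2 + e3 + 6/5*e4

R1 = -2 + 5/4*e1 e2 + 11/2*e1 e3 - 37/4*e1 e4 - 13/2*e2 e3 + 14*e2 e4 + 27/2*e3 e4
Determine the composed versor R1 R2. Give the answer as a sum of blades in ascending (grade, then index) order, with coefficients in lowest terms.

Distribute over the terms of R2 (each basis-blade product reordered to ascending indices, repeated generators contracted through their squares):
R1 (-2*e1) = 4*e1 + 5/2*e2 + 11*e3 - 37/2*e4 + 13*e1 e2 e3 - 28*e1 e2 e4 - 27*e1 e3 e4
R1 (-7/3*e2) = 35/12*e1 + 14/3*e2 + 91/6*e3 - 98/3*e4 + 77/6*e1 e2 e3 - 259/12*e1 e2 e4 - 63/2*e2 e3 e4
R1 (e3) = -11/2*e1 + 13/2*e2 - 2*e3 + 27/2*e4 + 5/4*e1 e2 e3 + 37/4*e1 e3 e4 - 14*e2 e3 e4
R1 (6/5*e4) = 111/10*e1 - 84/5*e2 - 81/5*e3 - 12/5*e4 + 3/2*e1 e2 e4 + 33/5*e1 e3 e4 - 39/5*e2 e3 e4
Summing the partial products and collecting blades:
Answer: 751/60*e1 - 47/15*e2 + 239/30*e3 - 601/15*e4 + 325/12*e1 e2 e3 - 577/12*e1 e2 e4 - 223/20*e1 e3 e4 - 533/10*e2 e3 e4


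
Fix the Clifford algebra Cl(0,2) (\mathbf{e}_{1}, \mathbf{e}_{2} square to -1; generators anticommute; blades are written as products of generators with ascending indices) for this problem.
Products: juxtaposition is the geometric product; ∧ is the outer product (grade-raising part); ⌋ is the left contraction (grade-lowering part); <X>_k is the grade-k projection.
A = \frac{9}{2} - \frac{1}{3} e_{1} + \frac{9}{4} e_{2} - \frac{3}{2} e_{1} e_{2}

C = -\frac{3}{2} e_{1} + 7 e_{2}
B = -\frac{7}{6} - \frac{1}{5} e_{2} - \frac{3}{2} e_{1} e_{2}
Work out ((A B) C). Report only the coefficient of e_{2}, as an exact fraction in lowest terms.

step 1: -\frac{141}{20} - \frac{1183}{360} e_{1} - \frac{161}{40} e_{2} - \frac{74}{15} e_{1} e_{2}
step 2: \frac{5579}{240} + \frac{5413}{120} e_{1} - \frac{839}{20} e_{2} - \frac{20909}{720} e_{1} e_{2}
Answer: -\frac{839}{20}


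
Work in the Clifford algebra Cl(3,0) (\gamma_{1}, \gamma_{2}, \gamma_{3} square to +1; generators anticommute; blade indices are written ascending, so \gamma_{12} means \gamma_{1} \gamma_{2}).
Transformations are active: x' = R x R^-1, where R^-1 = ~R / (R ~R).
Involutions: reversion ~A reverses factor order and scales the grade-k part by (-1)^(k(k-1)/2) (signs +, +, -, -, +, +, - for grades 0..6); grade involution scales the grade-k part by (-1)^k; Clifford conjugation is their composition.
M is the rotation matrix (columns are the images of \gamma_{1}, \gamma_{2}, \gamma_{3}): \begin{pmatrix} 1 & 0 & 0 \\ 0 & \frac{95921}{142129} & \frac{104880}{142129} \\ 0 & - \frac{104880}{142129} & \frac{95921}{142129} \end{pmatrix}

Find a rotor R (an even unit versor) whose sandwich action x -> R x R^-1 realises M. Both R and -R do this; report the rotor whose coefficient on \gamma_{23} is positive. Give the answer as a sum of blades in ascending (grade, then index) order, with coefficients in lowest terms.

Method: write R = a + b12*\gamma_{12} + b13*\gamma_{13} + b23*\gamma_{23} with a^2 + b12^2 + b13^2 + b23^2 = 1 (so R^-1 = ~R). Expanding the columns R e_j ~R gives tr M = 4a^2 - 1 and, from the antisymmetric part, M21 - M12 = -4a*b12, M13 - M31 = 4a*b13, M32 - M23 = -4a*b23.
Here tr M = \frac{333971}{142129}, so a^2 = (1 + tr M)/4 = \frac{119025}{142129} and a = ±\frac{345}{377}. Taking a = \frac{345}{377}: M21 - M12 = 0, M13 - M31 = 0, M32 - M23 = -\frac{209760}{142129}, giving b12 = 0, b13 = 0, b23 = \frac{152}{377}, i.e. R = \frac{345}{377} + \frac{152}{377} \gamma_{23}.
Its \gamma_{23} coefficient is already positive.
Answer: \frac{345}{377} + \frac{152}{377} \gamma_{23}. Note: both R and -R realise this M (trace \frac{333971}{142129}); the covering map identifies them, and the \gamma_{23}-coefficient sign is the tie-breaker.
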